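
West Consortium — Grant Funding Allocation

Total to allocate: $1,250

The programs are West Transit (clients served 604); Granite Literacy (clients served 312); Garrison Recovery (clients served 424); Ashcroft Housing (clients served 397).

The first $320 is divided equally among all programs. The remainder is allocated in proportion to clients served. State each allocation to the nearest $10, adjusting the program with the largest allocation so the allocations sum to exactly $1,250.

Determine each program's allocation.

Equal tier: $320 ÷ 4 = $80 apiece.
Remainder $930 by clients served (total 1,737): West Transit 323.39 → $320; Granite Literacy 167.05 → $170; Garrison Recovery 227.01 → $230; Ashcroft Housing 212.56 → $210.
Totals: West Transit $80 + $320 = $400; Granite Literacy $80 + $170 = $250; Garrison Recovery $80 + $230 = $310; Ashcroft Housing $80 + $210 = $290.

West Transit: $400 · Granite Literacy: $250 · Garrison Recovery: $310 · Ashcroft Housing: $290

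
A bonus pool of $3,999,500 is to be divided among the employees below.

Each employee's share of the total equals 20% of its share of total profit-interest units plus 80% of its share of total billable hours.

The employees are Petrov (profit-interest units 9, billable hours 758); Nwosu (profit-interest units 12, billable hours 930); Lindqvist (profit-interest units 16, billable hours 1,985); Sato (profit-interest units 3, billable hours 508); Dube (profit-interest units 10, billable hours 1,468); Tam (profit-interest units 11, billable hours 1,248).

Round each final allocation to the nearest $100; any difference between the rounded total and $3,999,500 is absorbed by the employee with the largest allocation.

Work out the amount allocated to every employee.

Totals — profit-interest units 61, billable hours 6,897.
Blended shares (20% profit-interest units + 80% billable hours): Petrov 0.1174; Nwosu 0.1472; Lindqvist 0.2827; Sato 0.0688; Dube 0.2031; Tam 0.1808.
Unrounded shares: Petrov 469,663.21; Nwosu 588,795.39; Lindqvist 1,130,674.85; Sato 275,006.56; Dube 812,153.74; Tam 723,206.25.
At nearest $100: Petrov $469,700; Nwosu $588,800; Lindqvist $1,130,700; Sato $275,000; Dube $812,200; Tam $723,200. Sum = $3,999,600.
Difference $3,999,500 − $3,999,600 = −$100 applied to largest allocation (Lindqvist): Lindqvist becomes $1,130,600.

Petrov: $469,700 · Nwosu: $588,800 · Lindqvist: $1,130,600 · Sato: $275,000 · Dube: $812,200 · Tam: $723,200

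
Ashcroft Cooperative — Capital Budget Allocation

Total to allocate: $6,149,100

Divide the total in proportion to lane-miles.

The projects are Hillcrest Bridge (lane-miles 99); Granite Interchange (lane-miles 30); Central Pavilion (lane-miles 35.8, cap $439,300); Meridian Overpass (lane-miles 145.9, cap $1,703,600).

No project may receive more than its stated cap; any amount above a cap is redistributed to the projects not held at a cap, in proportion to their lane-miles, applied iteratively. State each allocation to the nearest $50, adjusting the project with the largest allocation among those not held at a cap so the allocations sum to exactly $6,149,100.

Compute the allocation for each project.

Sum of lane-miles: 310.7.
Unconstrained shares: Hillcrest Bridge 1,959,320.57; Granite Interchange 593,733.50; Central Pavilion 708,521.98; Meridian Overpass 2,887,523.95.
Capped: Central Pavilion ($439,300), Meridian Overpass ($1,703,600); residual $4,006,200 reallocated over remaining lane-miles 129.
Remaining shares: Hillcrest Bridge 3,074,525.58 → $3,074,550; Granite Interchange 931,674.42 → $931,650.

Hillcrest Bridge: $3,074,550 | Granite Interchange: $931,650 | Central Pavilion: $439,300 | Meridian Overpass: $1,703,600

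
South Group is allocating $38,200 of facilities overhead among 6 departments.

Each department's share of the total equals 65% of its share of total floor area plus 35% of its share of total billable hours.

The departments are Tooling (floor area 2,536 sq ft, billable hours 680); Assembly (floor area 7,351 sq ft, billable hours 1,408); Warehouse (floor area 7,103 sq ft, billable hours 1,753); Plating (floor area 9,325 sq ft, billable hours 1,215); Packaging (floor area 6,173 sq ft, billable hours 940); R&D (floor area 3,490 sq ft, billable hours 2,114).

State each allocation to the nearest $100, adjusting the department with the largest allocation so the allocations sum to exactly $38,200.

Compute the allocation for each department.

Tooling: $2,900 · Assembly: $7,400 · Warehouse: $7,800 · Plating: $8,400 · Packaging: $5,800 · R&D: $5,900

Floor area total 35,978; billable hours total 8,110.
Composite weights (65% floor area + 35% billable hours): Tooling 0.0752; Assembly 0.1936; Warehouse 0.2040; Plating 0.2209; Packaging 0.1521; R&D 0.1543.
Proportional shares: Tooling 2,871.24; Assembly 7,394.45; Warehouse 7,792.06; Plating 8,438.62; Packaging 5,809.93; R&D 5,893.70.
At nearest $100: Tooling $2,900; Assembly $7,400; Warehouse $7,800; Plating $8,400; Packaging $5,800; R&D $5,900. Sum = $38,200.
No rounding difference to absorb.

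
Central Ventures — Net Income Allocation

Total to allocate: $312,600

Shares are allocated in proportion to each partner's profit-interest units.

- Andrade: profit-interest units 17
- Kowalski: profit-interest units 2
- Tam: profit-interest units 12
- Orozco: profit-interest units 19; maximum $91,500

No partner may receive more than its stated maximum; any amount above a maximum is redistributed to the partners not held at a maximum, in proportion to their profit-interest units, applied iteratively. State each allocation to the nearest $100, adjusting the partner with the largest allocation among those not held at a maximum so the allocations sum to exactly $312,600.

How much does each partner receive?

Profit-interest units total: 50.
Unconstrained shares: Andrade 106,284.00; Kowalski 12,504.00; Tam 75,024.00; Orozco 118,788.00.
Held at cap: Orozco ($91,500); balance $221,100 reallocated over remaining profit-interest units 31.
Redistributed shares: Andrade 121,248.39 → $121,200; Kowalski 14,264.52 → $14,300; Tam 85,587.10 → $85,600.

Andrade: $121,200 | Kowalski: $14,300 | Tam: $85,600 | Orozco: $91,500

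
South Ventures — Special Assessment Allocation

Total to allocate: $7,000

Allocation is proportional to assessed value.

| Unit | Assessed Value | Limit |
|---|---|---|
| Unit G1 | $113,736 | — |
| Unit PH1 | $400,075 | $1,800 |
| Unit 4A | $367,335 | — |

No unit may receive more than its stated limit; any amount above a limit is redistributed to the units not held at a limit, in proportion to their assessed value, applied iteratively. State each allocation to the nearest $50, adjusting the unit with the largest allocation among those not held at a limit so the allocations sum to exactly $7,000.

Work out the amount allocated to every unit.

Total assessed value = 881,146.
Unconstrained shares: Unit G1 903.54; Unit PH1 3,178.28; Unit 4A 2,918.18.
Capped: Unit PH1 ($1,800); residual $5,200 reallocated over remaining assessed value 481,071.
Remaining shares: Unit G1 1,229.40 → $1,250; Unit 4A 3,970.60 → $3,950.

Unit G1: $1,250; Unit PH1: $1,800; Unit 4A: $3,950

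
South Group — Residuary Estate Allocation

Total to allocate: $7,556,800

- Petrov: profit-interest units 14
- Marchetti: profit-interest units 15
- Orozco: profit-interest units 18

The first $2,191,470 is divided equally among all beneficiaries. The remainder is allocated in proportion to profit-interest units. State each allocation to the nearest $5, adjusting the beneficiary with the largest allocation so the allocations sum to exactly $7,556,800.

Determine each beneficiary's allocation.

Petrov: $2,328,675; Marchetti: $2,442,830; Orozco: $2,785,295

First tranche $2,191,470 split equally: $730,490 each.
Remainder $5,365,330 by profit-interest units (total 47): Petrov 1,598,183.40 → $1,598,185; Marchetti 1,712,339.36 → $1,712,340; Orozco 2,054,807.23 → $2,054,805.
Totals: Petrov $730,490 + $1,598,185 = $2,328,675; Marchetti $730,490 + $1,712,340 = $2,442,830; Orozco $730,490 + $2,054,805 = $2,785,295.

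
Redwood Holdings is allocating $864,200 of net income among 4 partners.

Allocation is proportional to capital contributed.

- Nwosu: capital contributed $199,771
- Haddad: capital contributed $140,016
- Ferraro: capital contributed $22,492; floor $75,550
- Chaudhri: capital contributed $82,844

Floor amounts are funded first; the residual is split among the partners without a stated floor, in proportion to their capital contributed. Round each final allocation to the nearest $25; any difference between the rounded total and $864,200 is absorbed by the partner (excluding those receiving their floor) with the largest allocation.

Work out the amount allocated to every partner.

Guaranteed amounts: Ferraro $75,550. Residual $788,650.
Residual split over remaining capital contributed 422,631: Nwosu 372,782.40 → $372,775; Haddad 261,276.67 → $261,275; Chaudhri 154,590.93 → $154,600.

Nwosu: $372,775 | Haddad: $261,275 | Ferraro: $75,550 | Chaudhri: $154,600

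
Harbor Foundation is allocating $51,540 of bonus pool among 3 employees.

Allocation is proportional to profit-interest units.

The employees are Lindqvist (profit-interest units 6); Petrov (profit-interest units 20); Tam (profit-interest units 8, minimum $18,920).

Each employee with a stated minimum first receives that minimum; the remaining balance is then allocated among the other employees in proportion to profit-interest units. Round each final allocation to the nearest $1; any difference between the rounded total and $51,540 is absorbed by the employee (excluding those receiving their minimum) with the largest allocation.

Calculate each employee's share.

Minimums first: Tam $18,920. Remaining pool $32,620.
Remaining pool split over remaining profit-interest units 26: Lindqvist 7,527.69 → $7,528; Petrov 25,092.31 → $25,092.

Lindqvist: $7,528 | Petrov: $25,092 | Tam: $18,920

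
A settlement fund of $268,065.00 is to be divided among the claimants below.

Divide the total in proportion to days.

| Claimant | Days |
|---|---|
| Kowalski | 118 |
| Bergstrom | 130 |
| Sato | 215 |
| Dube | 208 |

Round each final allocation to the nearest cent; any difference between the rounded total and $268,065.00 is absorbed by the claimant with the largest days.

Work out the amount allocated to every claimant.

Sum of days: 118 + 130 + 215 + 208 = 671.
Proportional shares: Kowalski 47,141.0879; Bergstrom 51,935.0969; Sato 85,892.6602; Dube 83,096.15499.
Rounded to nearest cent: Kowalski $47,141.09; Bergstrom $51,935.10; Sato $85,892.66; Dube $83,096.15. Sum = $268,065.00.
Rounded total matches; no reconciliation needed.

Kowalski: $47,141.09 | Bergstrom: $51,935.10 | Sato: $85,892.66 | Dube: $83,096.15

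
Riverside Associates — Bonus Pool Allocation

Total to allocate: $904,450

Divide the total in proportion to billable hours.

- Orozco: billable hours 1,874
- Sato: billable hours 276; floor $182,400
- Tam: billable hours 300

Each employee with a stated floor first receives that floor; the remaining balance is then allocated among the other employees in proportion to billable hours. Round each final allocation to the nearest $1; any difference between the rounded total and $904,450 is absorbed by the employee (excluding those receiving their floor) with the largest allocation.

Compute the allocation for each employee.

Orozco: $622,411; Sato: $182,400; Tam: $99,639

Guaranteed amounts: Sato $182,400. Remaining pool $722,050.
Remaining pool split over remaining billable hours 2,174: Orozco 622,411.09 → $622,411; Tam 99,638.91 → $99,639.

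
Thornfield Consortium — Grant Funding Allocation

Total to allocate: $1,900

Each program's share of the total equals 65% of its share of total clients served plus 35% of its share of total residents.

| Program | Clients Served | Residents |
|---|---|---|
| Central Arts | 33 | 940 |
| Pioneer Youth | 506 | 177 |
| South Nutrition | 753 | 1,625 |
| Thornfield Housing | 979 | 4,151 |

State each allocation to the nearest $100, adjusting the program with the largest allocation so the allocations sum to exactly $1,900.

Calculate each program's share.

Central Arts: $100 · Pioneer Youth: $300 · South Nutrition: $600 · Thornfield Housing: $900

Totals — clients served 2,271, residents 6,893.
Composite weights (65% clients served + 35% residents): Central Arts 0.0572; Pioneer Youth 0.1538; South Nutrition 0.2980; Thornfield Housing 0.4910.
Pro-rata amounts: Central Arts 108.63; Pioneer Youth 292.25; South Nutrition 566.26; Thornfield Housing 932.86.
Rounded to nearest $100: Central Arts $100; Pioneer Youth $300; South Nutrition $600; Thornfield Housing $900. Sum = $1,900.
No rounding difference to absorb.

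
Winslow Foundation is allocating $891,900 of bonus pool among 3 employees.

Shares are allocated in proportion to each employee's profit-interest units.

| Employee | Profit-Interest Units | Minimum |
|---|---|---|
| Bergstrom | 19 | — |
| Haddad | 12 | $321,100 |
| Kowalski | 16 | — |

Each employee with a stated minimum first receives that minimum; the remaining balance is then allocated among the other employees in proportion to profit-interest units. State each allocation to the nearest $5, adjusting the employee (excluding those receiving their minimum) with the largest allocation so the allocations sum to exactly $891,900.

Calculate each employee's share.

Minimums first: Haddad $321,100. Remaining pool $570,800.
Remaining pool split over remaining profit-interest units 35: Bergstrom 309,862.86 → $309,865; Kowalski 260,937.14 → $260,935.

Bergstrom: $309,865 · Haddad: $321,100 · Kowalski: $260,935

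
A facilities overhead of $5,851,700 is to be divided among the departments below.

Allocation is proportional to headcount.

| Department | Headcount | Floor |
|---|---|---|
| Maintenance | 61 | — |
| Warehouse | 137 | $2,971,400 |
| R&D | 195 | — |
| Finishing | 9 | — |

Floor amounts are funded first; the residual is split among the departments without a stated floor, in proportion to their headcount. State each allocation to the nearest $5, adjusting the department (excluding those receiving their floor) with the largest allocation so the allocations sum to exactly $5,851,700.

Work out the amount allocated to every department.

Guaranteed amounts: Warehouse $2,971,400. Remaining pool $2,880,300.
Remaining pool split over remaining headcount 265: Maintenance 663,012.45 → $663,010; R&D 2,119,466.04 → $2,119,465; Finishing 97,821.51 → $97,820.
Rounding difference +$5 applied to R&D → $2,119,470.

Maintenance: $663,010 | Warehouse: $2,971,400 | R&D: $2,119,470 | Finishing: $97,820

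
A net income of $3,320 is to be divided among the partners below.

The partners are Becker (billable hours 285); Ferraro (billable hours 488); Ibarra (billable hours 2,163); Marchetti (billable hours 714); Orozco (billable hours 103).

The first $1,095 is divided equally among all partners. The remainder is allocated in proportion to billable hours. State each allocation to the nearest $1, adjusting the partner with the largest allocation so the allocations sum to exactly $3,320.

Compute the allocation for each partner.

Equal tier: $1,095 ÷ 5 = $219 apiece.
Remainder $2,225 by billable hours (total 3,753): Becker 168.96 → $169; Ferraro 289.32 → $289; Ibarra 1,282.35 → $1,282; Marchetti 423.30 → $423; Orozco 61.06 → $61.
Rounding difference +$1 on remainder applied to Ibarra.
Totals: Becker $219 + $169 = $388; Ferraro $219 + $289 = $508; Ibarra $219 + $1,283 = $1,502; Marchetti $219 + $423 = $642; Orozco $219 + $61 = $280.

Becker: $388; Ferraro: $508; Ibarra: $1,502; Marchetti: $642; Orozco: $280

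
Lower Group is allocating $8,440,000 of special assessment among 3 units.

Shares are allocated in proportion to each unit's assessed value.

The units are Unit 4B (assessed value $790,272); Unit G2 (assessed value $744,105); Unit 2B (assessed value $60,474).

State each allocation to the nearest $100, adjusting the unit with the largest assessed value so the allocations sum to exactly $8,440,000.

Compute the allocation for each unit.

Unit 4B: $4,182,200 | Unit G2: $3,937,800 | Unit 2B: $320,000

Sum of assessed value: 790,272 + 744,105 + 60,474 = 1,594,851.
Pro-rata amounts: Unit 4B 4,182,143.46; Unit G2 3,937,826.29; Unit 2B 320,030.25.
At nearest $100: Unit 4B $4,182,100; Unit G2 $3,937,800; Unit 2B $320,000. Sum = $8,439,900.
Difference $8,440,000 − $8,439,900 = +$100 applied to largest assessed value (Unit 4B): Unit 4B becomes $4,182,200.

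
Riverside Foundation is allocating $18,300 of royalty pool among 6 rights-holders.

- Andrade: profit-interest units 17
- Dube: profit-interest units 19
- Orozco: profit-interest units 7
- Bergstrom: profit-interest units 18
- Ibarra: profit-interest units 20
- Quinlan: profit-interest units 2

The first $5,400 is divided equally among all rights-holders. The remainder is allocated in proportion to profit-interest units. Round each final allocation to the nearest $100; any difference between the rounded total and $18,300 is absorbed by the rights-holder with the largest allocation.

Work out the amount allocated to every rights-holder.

$5,400 shared equally gives $900 per rights-holder.
Remainder $12,900 by profit-interest units (total 83): Andrade 2,642.17 → $2,600; Dube 2,953.01 → $3,000; Orozco 1,087.95 → $1,100; Bergstrom 2,797.59 → $2,800; Ibarra 3,108.43 → $3,100; Quinlan 310.84 → $300.
Totals: Andrade $900 + $2,600 = $3,500; Dube $900 + $3,000 = $3,900; Orozco $900 + $1,100 = $2,000; Bergstrom $900 + $2,800 = $3,700; Ibarra $900 + $3,100 = $4,000; Quinlan $900 + $300 = $1,200.

Andrade: $3,500 · Dube: $3,900 · Orozco: $2,000 · Bergstrom: $3,700 · Ibarra: $4,000 · Quinlan: $1,200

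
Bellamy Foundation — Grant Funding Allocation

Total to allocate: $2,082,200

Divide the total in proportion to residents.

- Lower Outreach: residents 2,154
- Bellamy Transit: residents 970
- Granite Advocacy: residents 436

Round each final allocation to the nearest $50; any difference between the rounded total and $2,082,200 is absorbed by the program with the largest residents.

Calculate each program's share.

Sum of residents: 2,154 + 970 + 436 = 3,560.
Raw shares: Lower Outreach 1,259,847.98; Bellamy Transit 567,341.01; Granite Advocacy 255,011.01.
At nearest $50: Lower Outreach $1,259,850; Bellamy Transit $567,350; Granite Advocacy $255,000. Sum = $2,082,200.
No rounding difference to absorb.

Lower Outreach: $1,259,850; Bellamy Transit: $567,350; Granite Advocacy: $255,000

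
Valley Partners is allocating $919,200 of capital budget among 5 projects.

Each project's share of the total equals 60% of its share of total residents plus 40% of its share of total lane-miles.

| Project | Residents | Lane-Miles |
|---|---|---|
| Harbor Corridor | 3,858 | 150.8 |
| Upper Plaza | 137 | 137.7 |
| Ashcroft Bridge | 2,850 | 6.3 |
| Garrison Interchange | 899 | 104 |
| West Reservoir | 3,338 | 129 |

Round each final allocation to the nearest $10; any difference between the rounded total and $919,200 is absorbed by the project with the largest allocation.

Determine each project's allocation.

Totals — residents 11,082, lane-miles 527.8.
Composite weights (60% residents + 40% lane-miles): Harbor Corridor 0.3232; Upper Plaza 0.1118; Ashcroft Bridge 0.1591; Garrison Interchange 0.1275; West Reservoir 0.2785.
Unrounded shares: Harbor Corridor 297,053.25; Upper Plaza 102,743.71; Ashcroft Bridge 146,225.24; Garrison Interchange 117,189.96; West Reservoir 255,987.83.
After rounding ($10): Harbor Corridor $297,050; Upper Plaza $102,740; Ashcroft Bridge $146,230; Garrison Interchange $117,190; West Reservoir $255,990. Sum = $919,200.
Rounded total matches; no reconciliation needed.

Harbor Corridor: $297,050 | Upper Plaza: $102,740 | Ashcroft Bridge: $146,230 | Garrison Interchange: $117,190 | West Reservoir: $255,990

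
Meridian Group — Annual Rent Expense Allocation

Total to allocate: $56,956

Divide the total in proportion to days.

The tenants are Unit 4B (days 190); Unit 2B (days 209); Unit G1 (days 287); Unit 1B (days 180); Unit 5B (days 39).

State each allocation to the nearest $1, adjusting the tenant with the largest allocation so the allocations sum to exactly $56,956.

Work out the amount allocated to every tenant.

Unit 4B: $11,958 · Unit 2B: $13,153 · Unit G1: $18,063 · Unit 1B: $11,328 · Unit 5B: $2,454

Sum of days: 905.
Unrounded shares: Unit 4B 190/905 × $56,956 = 11,957.61; Unit 2B 209/905 × $56,956 = 13,153.37; Unit G1 287/905 × $56,956 = 18,062.29; Unit 1B 180/905 × $56,956 = 11,328.27; Unit 5B 39/905 × $56,956 = 2,454.46.
At nearest $1: Unit 4B $11,958; Unit 2B $13,153; Unit G1 $18,062; Unit 1B $11,328; Unit 5B $2,454. Sum = $56,955.
Difference $56,956 − $56,955 = +$1 applied to largest allocation (Unit G1): Unit G1 becomes $18,063.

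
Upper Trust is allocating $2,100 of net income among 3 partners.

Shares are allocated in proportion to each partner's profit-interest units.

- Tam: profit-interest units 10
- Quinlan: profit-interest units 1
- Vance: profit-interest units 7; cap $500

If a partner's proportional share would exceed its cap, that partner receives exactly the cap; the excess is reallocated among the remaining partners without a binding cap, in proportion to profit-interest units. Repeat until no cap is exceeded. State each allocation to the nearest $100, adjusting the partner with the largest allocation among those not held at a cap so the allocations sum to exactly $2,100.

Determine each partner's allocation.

Profit-interest units total: 18.
Unconstrained shares: Tam 1,166.67; Quinlan 116.67; Vance 816.67.
Held at cap: Vance ($500); residual $1,600 reallocated over remaining profit-interest units 11.
Remaining shares: Tam 1,454.55 → $1,500; Quinlan 145.45 → $100.

Tam: $1,500 · Quinlan: $100 · Vance: $500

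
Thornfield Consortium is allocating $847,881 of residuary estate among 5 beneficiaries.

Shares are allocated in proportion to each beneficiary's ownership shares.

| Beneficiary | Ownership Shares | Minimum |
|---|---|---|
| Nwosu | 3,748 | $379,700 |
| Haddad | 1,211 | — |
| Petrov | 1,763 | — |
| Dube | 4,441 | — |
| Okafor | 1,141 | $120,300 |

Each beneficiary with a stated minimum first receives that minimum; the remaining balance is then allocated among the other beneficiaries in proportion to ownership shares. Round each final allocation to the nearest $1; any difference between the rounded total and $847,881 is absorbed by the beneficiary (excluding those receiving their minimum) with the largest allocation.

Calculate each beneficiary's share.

Nwosu: $379,700 · Haddad: $56,815 · Petrov: $82,713 · Dube: $208,353 · Okafor: $120,300

Fund the minimums — Nwosu $379,700; Okafor $120,300. Remaining pool $347,881.
Remaining pool split over remaining ownership shares 7,415: Haddad 56,815.09 → $56,815; Petrov 82,712.64 → $82,713; Dube 208,353.27 → $208,353.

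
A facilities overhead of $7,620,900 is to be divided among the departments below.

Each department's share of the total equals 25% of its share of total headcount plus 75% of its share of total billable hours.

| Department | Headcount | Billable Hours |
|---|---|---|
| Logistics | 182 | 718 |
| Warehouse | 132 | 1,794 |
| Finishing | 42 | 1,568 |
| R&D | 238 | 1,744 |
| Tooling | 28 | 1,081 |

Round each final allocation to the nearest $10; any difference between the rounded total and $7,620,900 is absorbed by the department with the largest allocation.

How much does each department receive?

Headcount total 622; billable hours total 6,905.
Combined weights (25% headcount + 75% billable hours): Logistics 0.1511; Warehouse 0.2479; Finishing 0.1872; R&D 0.2851; Tooling 0.1287.
Proportional shares: Logistics 1,151,808.28; Warehouse 1,889,323.69; Finishing 1,426,574.54; R&D 2,172,620.39; Tooling 980,573.09.
After rounding ($10): Logistics $1,151,810; Warehouse $1,889,320; Finishing $1,426,570; R&D $2,172,620; Tooling $980,570. Sum = $7,620,890.
Difference $7,620,900 − $7,620,890 = +$10 applied to largest allocation (R&D): R&D becomes $2,172,630.

Logistics: $1,151,810 | Warehouse: $1,889,320 | Finishing: $1,426,570 | R&D: $2,172,630 | Tooling: $980,570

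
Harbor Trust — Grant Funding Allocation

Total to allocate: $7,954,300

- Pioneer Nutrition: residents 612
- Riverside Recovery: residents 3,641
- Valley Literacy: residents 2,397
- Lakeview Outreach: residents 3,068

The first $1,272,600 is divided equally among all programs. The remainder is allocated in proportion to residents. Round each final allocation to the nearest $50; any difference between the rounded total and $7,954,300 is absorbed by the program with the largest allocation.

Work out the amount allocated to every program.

First tranche $1,272,600 split equally: $318,150 each.
Remainder $6,681,700 by residents (total 9,718): Pioneer Nutrition 420,786.21 → $420,800; Riverside Recovery 2,503,402.93 → $2,503,400; Valley Literacy 1,648,079.33 → $1,648,100; Lakeview Outreach 2,109,431.53 → $2,109,450.
Rounding difference −$50 on remainder applied to Riverside Recovery.
Totals: Pioneer Nutrition $318,150 + $420,800 = $738,950; Riverside Recovery $318,150 + $2,503,350 = $2,821,500; Valley Literacy $318,150 + $1,648,100 = $1,966,250; Lakeview Outreach $318,150 + $2,109,450 = $2,427,600.

Pioneer Nutrition: $738,950 | Riverside Recovery: $2,821,500 | Valley Literacy: $1,966,250 | Lakeview Outreach: $2,427,600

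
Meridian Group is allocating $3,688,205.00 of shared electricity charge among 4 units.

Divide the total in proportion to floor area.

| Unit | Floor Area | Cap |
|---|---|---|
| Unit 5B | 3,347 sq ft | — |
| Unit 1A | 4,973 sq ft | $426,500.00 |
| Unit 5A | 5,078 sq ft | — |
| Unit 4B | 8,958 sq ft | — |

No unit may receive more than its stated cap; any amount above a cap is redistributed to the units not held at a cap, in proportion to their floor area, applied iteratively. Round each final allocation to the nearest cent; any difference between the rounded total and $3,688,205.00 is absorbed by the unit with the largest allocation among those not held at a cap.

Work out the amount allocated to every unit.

Unit 5B: $628,023.16; Unit 1A: $426,500.00; Unit 5A: $952,823.91; Unit 4B: $1,680,857.93

Floor area total: 22,356.
Proportional shares (ignoring caps): Unit 5B 552,174.9032; Unit 1A 820,425.9915; Unit 5A 837,748.4787; Unit 4B 1,477,855.6267.
Cap binds for Unit 1A ($426,500.00); balance $3,261,705.00 reallocated over remaining floor area 17,383.
Redistributed shares: Unit 5B 628,023.1626 → $628,023.16; Unit 5A 952,823.9078 → $952,823.91; Unit 4B 1,680,857.9296 → $1,680,857.93.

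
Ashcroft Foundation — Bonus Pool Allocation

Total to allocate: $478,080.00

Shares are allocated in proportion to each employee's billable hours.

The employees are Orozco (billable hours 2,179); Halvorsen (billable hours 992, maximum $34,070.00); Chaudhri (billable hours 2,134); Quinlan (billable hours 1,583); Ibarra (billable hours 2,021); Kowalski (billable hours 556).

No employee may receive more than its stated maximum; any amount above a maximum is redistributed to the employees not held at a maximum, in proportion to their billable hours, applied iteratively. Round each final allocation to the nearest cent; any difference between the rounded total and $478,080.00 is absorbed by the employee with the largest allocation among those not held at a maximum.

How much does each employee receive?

Orozco: $114,185.97; Halvorsen: $34,070.00; Chaudhri: $111,827.85; Quinlan: $82,953.83; Ibarra: $105,906.32; Kowalski: $29,136.03

Billable hours total: 9,465.
Proportional shares (ignoring caps): Orozco 110,061.9461; Halvorsen 50,106.2187; Chaudhri 107,788.9826; Quinlan 79,957.8067; Ibarra 102,081.3185; Kowalski 28,083.7274.
Capped: Halvorsen ($34,070.00); remaining pool $444,010.00 reallocated over remaining billable hours 8,473.
Redistributed shares: Orozco 114,185.9778 → $114,185.98; Chaudhri 111,827.8461 → $111,827.85; Quinlan 82,953.8334 → $82,953.83; Ibarra 105,906.3154 → $105,906.32; Kowalski 29,136.0274 → $29,136.03.
Rounding difference −$0.01 applied to Orozco → $114,185.97.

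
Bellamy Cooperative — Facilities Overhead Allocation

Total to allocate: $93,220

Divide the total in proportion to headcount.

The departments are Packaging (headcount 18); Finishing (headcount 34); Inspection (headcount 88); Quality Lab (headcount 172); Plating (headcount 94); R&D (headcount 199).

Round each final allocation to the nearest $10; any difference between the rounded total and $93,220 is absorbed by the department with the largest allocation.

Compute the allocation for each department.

Headcount total: 605.
Raw shares: Packaging 18/605 × $93,220 = 2,773.49; Finishing 34/605 × $93,220 = 5,238.81; Inspection 88/605 × $93,220 = 13,559.27; Quality Lab 172/605 × $93,220 = 26,502.21; Plating 94/605 × $93,220 = 14,483.77; R&D 199/605 × $93,220 = 30,662.45.
At nearest $10: Packaging $2,770; Finishing $5,240; Inspection $13,560; Quality Lab $26,500; Plating $14,480; R&D $30,660. Sum = $93,210.
Difference $93,220 − $93,210 = +$10 applied to largest allocation (R&D): R&D becomes $30,670.

Packaging: $2,770 · Finishing: $5,240 · Inspection: $13,560 · Quality Lab: $26,500 · Plating: $14,480 · R&D: $30,670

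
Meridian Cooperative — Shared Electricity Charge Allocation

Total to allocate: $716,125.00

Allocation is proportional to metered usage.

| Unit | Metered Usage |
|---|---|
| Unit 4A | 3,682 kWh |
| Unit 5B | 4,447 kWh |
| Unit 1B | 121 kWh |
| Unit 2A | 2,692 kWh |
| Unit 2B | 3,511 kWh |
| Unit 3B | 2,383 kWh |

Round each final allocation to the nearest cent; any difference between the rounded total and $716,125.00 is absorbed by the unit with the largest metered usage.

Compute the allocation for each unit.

Unit 4A: $156,615.13; Unit 5B: $189,154.65; Unit 1B: $5,146.78; Unit 2A: $114,505.14; Unit 2B: $149,341.58; Unit 3B: $101,361.72

Sum of metered usage: 3,682 + 4,447 + 121 + 2,692 + 3,511 + 2,383 = 16,836.
Proportional shares: Unit 4A 156,615.1253; Unit 5B 189,154.6611; Unit 1B 5,146.7763; Unit 2A 114,505.1378; Unit 2B 149,341.5820; Unit 3B 101,361.7175.
At nearest cent: Unit 4A $156,615.13; Unit 5B $189,154.66; Unit 1B $5,146.78; Unit 2A $114,505.14; Unit 2B $149,341.58; Unit 3B $101,361.72. Sum = $716,125.01.
Difference $716,125.00 − $716,125.01 = −$0.01 applied to largest metered usage (Unit 5B): Unit 5B becomes $189,154.65.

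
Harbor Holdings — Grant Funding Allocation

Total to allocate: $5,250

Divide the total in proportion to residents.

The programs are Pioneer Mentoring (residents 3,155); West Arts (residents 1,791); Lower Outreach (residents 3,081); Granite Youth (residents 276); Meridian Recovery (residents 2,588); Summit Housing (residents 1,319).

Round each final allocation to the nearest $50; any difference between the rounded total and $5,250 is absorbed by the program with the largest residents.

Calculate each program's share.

Total residents = 12,210.
Unrounded shares: Pioneer Mentoring 3,155/12,210 × $5,250 = 1,356.57; West Arts 1,791/12,210 × $5,250 = 770.09; Lower Outreach 3,081/12,210 × $5,250 = 1,324.75; Granite Youth 276/12,210 × $5,250 = 118.67; Meridian Recovery 2,588/12,210 × $5,250 = 1,112.78; Summit Housing 1,319/12,210 × $5,250 = 567.14.
Rounded to nearest $50: Pioneer Mentoring $1,350; West Arts $750; Lower Outreach $1,300; Granite Youth $100; Meridian Recovery $1,100; Summit Housing $550. Sum = $5,150.
Difference $5,250 − $5,150 = +$100 applied to largest residents (Pioneer Mentoring): Pioneer Mentoring becomes $1,450.

Pioneer Mentoring: $1,450 | West Arts: $750 | Lower Outreach: $1,300 | Granite Youth: $100 | Meridian Recovery: $1,100 | Summit Housing: $550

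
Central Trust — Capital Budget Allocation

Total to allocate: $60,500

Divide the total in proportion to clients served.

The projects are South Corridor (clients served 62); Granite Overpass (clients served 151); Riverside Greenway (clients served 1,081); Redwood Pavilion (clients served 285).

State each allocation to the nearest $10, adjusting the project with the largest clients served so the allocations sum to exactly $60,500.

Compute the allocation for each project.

South Corridor: $2,380; Granite Overpass: $5,790; Riverside Greenway: $41,410; Redwood Pavilion: $10,920

Combined clients served = 1,579.
Raw shares: South Corridor 62/1,579 × $60,500 = 2,375.55; Granite Overpass 151/1,579 × $60,500 = 5,785.62; Riverside Greenway 1,081/1,579 × $60,500 = 41,418.94; Redwood Pavilion 285/1,579 × $60,500 = 10,919.89.
Rounded to nearest $10: South Corridor $2,380; Granite Overpass $5,790; Riverside Greenway $41,420; Redwood Pavilion $10,920. Sum = $60,510.
Difference $60,500 − $60,510 = −$10 applied to largest clients served (Riverside Greenway): Riverside Greenway becomes $41,410.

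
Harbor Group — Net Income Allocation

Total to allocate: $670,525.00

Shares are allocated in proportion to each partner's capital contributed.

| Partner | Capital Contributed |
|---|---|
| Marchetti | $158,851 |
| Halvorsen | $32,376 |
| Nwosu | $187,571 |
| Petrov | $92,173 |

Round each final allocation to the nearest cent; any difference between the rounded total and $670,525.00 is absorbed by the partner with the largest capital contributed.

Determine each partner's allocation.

Marchetti: $226,157.38; Halvorsen: $46,093.96; Nwosu: $267,046.26; Petrov: $131,227.40

Combined capital contributed = 158,851 + 32,376 + 187,571 + 92,173 = 470,971.
Pro-rata amounts: Marchetti 226,157.3786; Halvorsen 46,093.9578; Nwosu 267,046.2614; Petrov 131,227.4022.
After rounding (cent): Marchetti $226,157.38; Halvorsen $46,093.96; Nwosu $267,046.26; Petrov $131,227.40. Sum = $670,525.00.
No rounding difference to absorb.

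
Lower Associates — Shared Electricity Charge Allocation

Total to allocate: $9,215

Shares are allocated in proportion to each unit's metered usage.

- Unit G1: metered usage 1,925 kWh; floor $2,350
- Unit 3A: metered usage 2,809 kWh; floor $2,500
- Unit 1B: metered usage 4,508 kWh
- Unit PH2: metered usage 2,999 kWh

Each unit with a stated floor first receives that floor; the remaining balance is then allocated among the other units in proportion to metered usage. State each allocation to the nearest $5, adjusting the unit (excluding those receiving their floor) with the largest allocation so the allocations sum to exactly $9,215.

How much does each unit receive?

Unit G1: $2,350 | Unit 3A: $2,500 | Unit 1B: $2,620 | Unit PH2: $1,745

Minimums first: Unit G1 $2,350; Unit 3A $2,500. Remaining pool $4,365.
Remaining pool split over remaining metered usage 7,507: Unit 1B 2,621.21 → $2,620; Unit PH2 1,743.79 → $1,745.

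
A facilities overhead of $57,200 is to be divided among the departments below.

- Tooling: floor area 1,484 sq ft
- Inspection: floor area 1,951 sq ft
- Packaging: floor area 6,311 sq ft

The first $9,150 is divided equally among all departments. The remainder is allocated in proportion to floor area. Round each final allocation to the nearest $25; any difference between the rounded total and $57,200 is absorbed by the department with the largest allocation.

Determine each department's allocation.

First tranche $9,150 split equally: $3,050 each.
Remainder $48,050 by floor area (total 9,746): Tooling 7,316.46 → $7,325; Inspection 9,618.87 → $9,625; Packaging 31,114.67 → $31,125.
Rounding difference −$25 on remainder applied to Packaging.
Totals: Tooling $3,050 + $7,325 = $10,375; Inspection $3,050 + $9,625 = $12,675; Packaging $3,050 + $31,100 = $34,150.

Tooling: $10,375 · Inspection: $12,675 · Packaging: $34,150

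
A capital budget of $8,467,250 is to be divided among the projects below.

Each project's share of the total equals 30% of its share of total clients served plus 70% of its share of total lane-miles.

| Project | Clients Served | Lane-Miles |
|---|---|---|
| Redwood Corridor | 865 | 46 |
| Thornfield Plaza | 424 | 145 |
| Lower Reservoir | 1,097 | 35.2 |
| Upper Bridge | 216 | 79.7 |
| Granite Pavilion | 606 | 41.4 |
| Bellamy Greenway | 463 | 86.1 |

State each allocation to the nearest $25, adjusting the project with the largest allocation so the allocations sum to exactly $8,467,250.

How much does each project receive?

Redwood Corridor: $1,227,625 · Thornfield Plaza: $2,276,375 · Lower Reservoir: $1,240,475 · Upper Bridge: $1,239,425 · Granite Pavilion: $985,500 · Bellamy Greenway: $1,497,850

Clients served total 3,671; lane-miles total 433.4.
Blended shares (30% clients served + 70% lane-miles): Redwood Corridor 0.1450; Thornfield Plaza 0.2688; Lower Reservoir 0.1465; Upper Bridge 0.1464; Granite Pavilion 0.1164; Bellamy Greenway 0.1769.
Proportional shares: Redwood Corridor 1,227,628.03; Thornfield Plaza 2,276,375.27; Lower Reservoir 1,240,463.89; Upper Bridge 1,239,420.95; Granite Pavilion 985,502.61; Bellamy Greenway 1,497,859.26.
Rounded to nearest $25: Redwood Corridor $1,227,625; Thornfield Plaza $2,276,375; Lower Reservoir $1,240,475; Upper Bridge $1,239,425; Granite Pavilion $985,500; Bellamy Greenway $1,497,850. Sum = $8,467,250.
No rounding difference to absorb.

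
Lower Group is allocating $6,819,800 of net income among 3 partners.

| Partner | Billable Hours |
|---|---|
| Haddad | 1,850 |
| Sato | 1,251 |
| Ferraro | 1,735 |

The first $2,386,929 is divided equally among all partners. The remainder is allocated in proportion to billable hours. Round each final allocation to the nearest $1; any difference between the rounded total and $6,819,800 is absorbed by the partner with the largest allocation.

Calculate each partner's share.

Equal tier: $2,386,929 ÷ 3 = $795,643 apiece.
Remainder $4,432,871 by billable hours (total 4,836): Haddad 1,695,783.98 → $1,695,784; Sato 1,146,716.63 → $1,146,717; Ferraro 1,590,370.39 → $1,590,370.
Totals: Haddad $795,643 + $1,695,784 = $2,491,427; Sato $795,643 + $1,146,717 = $1,942,360; Ferraro $795,643 + $1,590,370 = $2,386,013.

Haddad: $2,491,427 | Sato: $1,942,360 | Ferraro: $2,386,013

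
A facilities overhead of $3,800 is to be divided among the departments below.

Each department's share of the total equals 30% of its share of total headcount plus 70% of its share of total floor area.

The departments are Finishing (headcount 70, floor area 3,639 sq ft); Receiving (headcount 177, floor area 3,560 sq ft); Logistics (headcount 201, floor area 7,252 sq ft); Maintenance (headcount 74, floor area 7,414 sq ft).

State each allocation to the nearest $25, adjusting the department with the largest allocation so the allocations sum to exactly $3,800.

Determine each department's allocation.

Finishing: $600 · Receiving: $825 · Logistics: $1,300 · Maintenance: $1,075

Headcount total 522; floor area total 21,865.
Blended shares (30% headcount + 70% floor area): Finishing 0.1567; Receiving 0.2157; Logistics 0.3477; Maintenance 0.2799.
Raw shares: Finishing 595.58; Receiving 819.65; Logistics 1,321.21; Maintenance 1,063.56.
Rounded to nearest $25: Finishing $600; Receiving $825; Logistics $1,325; Maintenance $1,075. Sum = $3,825.
Difference $3,800 − $3,825 = −$25 applied to largest allocation (Logistics): Logistics becomes $1,300.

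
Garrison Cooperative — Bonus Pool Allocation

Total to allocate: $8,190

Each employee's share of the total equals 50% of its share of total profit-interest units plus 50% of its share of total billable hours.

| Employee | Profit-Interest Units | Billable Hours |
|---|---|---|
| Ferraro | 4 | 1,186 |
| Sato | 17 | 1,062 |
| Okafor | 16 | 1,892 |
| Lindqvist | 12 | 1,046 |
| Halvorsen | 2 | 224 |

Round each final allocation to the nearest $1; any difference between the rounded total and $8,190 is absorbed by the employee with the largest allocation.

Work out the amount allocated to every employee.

Ferraro: $1,219 · Sato: $2,169 · Okafor: $2,717 · Lindqvist: $1,755 · Halvorsen: $330

Totals — profit-interest units 51, billable hours 5,410.
Blended shares (50% profit-interest units + 50% billable hours): Ferraro 0.1488; Sato 0.2648; Okafor 0.3317; Lindqvist 0.2143; Halvorsen 0.0403.
Proportional shares: Ferraro 1,218.90; Sato 2,168.86; Okafor 2,716.82; Lindqvist 1,755.28; Halvorsen 330.14.
After rounding ($1): Ferraro $1,219; Sato $2,169; Okafor $2,717; Lindqvist $1,755; Halvorsen $330. Sum = $8,190.
Sum already equals the total — no adjustment.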